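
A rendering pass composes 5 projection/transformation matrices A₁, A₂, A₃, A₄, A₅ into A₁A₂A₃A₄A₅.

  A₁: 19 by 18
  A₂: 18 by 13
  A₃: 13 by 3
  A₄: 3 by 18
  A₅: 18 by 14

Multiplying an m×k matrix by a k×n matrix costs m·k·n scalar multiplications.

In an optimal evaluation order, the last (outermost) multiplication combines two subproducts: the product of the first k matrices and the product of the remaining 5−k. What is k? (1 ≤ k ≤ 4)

3

Adjacent pairs: A₁A₂ = 19·18·13 = 4446; A₂A₃ = 18·13·3 = 702; A₃A₄ = 13·3·18 = 702; A₄A₅ = 3·18·14 = 756.
Length 3: A₁..A₃: k=1: 0+702+19·18·3=1728; k=2: 4446+0+19·13·3=5187 → min 1728 | A₂..A₄: k=2: 0+702+18·13·18=4914; k=3: 702+0+18·3·18=1674 → min 1674 | A₃..A₅: k=3: 0+756+13·3·14=1302; k=4: 702+0+13·18·14=3978 → min 1302.
Length 4: A₁..A₄: k=1: 0+1674+19·18·18=7830; k=2: 4446+702+19·13·18=9594; k=3: 1728+0+19·3·18=2754 → min 2754 | A₂..A₅: k=2: 0+1302+18·13·14=4578; k=3: 702+756+18·3·14=2214; k=4: 1674+0+18·18·14=6210 → min 2214.
Top-level splits: k=1: (A₁..A₁)·(A₂..A₅) → 0+2214+19·18·14 = 7002; k=2: (A₁..A₂)·(A₃..A₅) → 4446+1302+19·13·14 = 9206; k=3: (A₁..A₃)·(A₄..A₅) → 1728+756+19·3·14 = 3282; k=4: (A₁..A₄)·(A₅..A₅) → 2754+0+19·18·14 = 7542.
Best split is after A₃, i.e. k = 3.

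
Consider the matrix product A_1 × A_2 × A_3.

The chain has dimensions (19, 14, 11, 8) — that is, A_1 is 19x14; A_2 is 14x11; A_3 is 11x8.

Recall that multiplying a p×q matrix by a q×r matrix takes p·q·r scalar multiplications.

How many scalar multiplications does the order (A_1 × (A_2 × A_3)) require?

(A_2 × A_3): 14×11 by 11×8 → 14×8, cost 14·11·8 = 1232
(A_1 × (A_2 × A_3)): 19×14 by 14×8 → 19×8, cost 19·14·8 = 2128; cumulative 3360
Total: 3360 scalar multiplications.

3360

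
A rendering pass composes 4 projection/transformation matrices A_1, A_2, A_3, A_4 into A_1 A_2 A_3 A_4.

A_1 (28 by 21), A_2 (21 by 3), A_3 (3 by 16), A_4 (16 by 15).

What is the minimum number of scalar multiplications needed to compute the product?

Adjacent pairs: A_1A_2 = 28·21·3 = 1764; A_2A_3 = 21·3·16 = 1008; A_3A_4 = 3·16·15 = 720.
Length 3: A_1..A_3: k=1: 0+1008+28·21·16=10416; k=2: 1764+0+28·3·16=3108 → min 3108 | A_2..A_4: k=2: 0+720+21·3·15=1665; k=3: 1008+0+21·16·15=6048 → min 1665.
Length 4: A_1..A_4: k=1: 0+1665+28·21·15=10485; k=2: 1764+720+28·3·15=3744; k=3: 3108+0+28·16·15=9828 → min 3744.
Optimal order: ((A_1 A_2) (A_3 A_4)) with cost 3744.

3744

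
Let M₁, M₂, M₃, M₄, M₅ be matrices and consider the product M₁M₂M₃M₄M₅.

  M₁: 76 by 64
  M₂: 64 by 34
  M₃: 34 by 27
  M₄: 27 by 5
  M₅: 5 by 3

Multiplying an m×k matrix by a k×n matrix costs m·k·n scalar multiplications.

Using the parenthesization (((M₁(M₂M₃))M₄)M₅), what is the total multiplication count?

201480

(M₂M₃): 64×34 by 34×27 → 64×27, cost 64·34·27 = 58752
(M₁(M₂M₃)): 76×64 by 64×27 → 76×27, cost 76·64·27 = 131328; cumulative 190080
((M₁(M₂M₃))M₄): 76×27 by 27×5 → 76×5, cost 76·27·5 = 10260; cumulative 200340
(((M₁(M₂M₃))M₄)M₅): 76×5 by 5×3 → 76×3, cost 76·5·3 = 1140; cumulative 201480
Total: 201480 scalar multiplications.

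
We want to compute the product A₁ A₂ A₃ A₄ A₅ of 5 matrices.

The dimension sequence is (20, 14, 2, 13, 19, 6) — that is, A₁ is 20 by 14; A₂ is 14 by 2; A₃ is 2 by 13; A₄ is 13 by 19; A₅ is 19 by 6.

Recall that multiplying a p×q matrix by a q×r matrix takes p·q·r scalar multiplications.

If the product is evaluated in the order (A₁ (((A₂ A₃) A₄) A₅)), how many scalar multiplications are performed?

(A₂ A₃): 14×2 by 2×13 → 14×13, cost 14·2·13 = 364
((A₂ A₃) A₄): 14×13 by 13×19 → 14×19, cost 14·13·19 = 3458; cumulative 3822
(((A₂ A₃) A₄) A₅): 14×19 by 19×6 → 14×6, cost 14·19·6 = 1596; cumulative 5418
(A₁ (((A₂ A₃) A₄) A₅)): 20×14 by 14×6 → 20×6, cost 20·14·6 = 1680; cumulative 7098
Total: 7098 scalar multiplications.

7098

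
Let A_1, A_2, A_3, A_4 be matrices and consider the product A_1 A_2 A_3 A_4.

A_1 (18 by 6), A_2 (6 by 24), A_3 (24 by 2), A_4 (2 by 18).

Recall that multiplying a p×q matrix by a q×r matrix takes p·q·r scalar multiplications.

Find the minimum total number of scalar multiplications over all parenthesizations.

1152

Adjacent pairs: A_1A_2 = 18·6·24 = 2592; A_2A_3 = 6·24·2 = 288; A_3A_4 = 24·2·18 = 864.
Length 3: A_1..A_3: k=1: 0+288+18·6·2=504; k=2: 2592+0+18·24·2=3456 → min 504 | A_2..A_4: k=2: 0+864+6·24·18=3456; k=3: 288+0+6·2·18=504 → min 504.
Length 4: A_1..A_4: k=1: 0+504+18·6·18=2448; k=2: 2592+864+18·24·18=11232; k=3: 504+0+18·2·18=1152 → min 1152.
Optimal order: ((A_1 (A_2 A_3)) A_4) with cost 1152.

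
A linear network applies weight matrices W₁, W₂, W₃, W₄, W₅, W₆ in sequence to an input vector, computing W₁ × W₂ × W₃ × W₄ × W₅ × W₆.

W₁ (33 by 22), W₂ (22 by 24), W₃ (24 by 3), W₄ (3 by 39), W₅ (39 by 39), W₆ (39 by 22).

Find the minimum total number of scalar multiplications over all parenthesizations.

Adjacent pairs: W₁W₂ = 33·22·24 = 17424; W₂W₃ = 22·24·3 = 1584; W₃W₄ = 24·3·39 = 2808; W₄W₅ = 3·39·39 = 4563; W₅W₆ = 39·39·22 = 33462.
Length 3: W₁..W₃: k=1: 0+1584+33·22·3=3762; k=2: 17424+0+33·24·3=19800 → min 3762 | W₂..W₄: k=2: 0+2808+22·24·39=23400; k=3: 1584+0+22·3·39=4158 → min 4158 | W₃..W₅: k=3: 0+4563+24·3·39=7371; k=4: 2808+0+24·39·39=39312 → min 7371 | W₄..W₆: k=4: 0+33462+3·39·22=36036; k=5: 4563+0+3·39·22=7137 → min 7137.
Length 4: W₁..W₄: k=1: 0+4158+33·22·39=32472; k=2: 17424+2808+33·24·39=51120; k=3: 3762+0+33·3·39=7623 → min 7623 | W₂..W₅: k=2: 0+7371+22·24·39=27963; k=3: 1584+4563+22·3·39=8721; k=4: 4158+0+22·39·39=37620 → min 8721 | W₃..W₆: k=3: 0+7137+24·3·22=8721; k=4: 2808+33462+24·39·22=56862; k=5: 7371+0+24·39·22=27963 → min 8721.
Length 5: W₁..W₅: k=1: 0+8721+33·22·39=37035; k=2: 17424+7371+33·24·39=55683; k=3: 3762+4563+33·3·39=12186; k=4: 7623+0+33·39·39=57816 → min 12186 | W₂..W₆: k=2: 0+8721+22·24·22=20337; k=3: 1584+7137+22·3·22=10173; k=4: 4158+33462+22·39·22=56496; k=5: 8721+0+22·39·22=27597 → min 10173.
Length 6: W₁..W₆: k=1: 0+10173+33·22·22=26145; k=2: 17424+8721+33·24·22=43569; k=3: 3762+7137+33·3·22=13077; k=4: 7623+33462+33·39·22=69399; k=5: 12186+0+33·39·22=40500 → min 13077.
Optimal order: ((W₁ × (W₂ × W₃)) × ((W₄ × W₅) × W₆)) with cost 13077.

13077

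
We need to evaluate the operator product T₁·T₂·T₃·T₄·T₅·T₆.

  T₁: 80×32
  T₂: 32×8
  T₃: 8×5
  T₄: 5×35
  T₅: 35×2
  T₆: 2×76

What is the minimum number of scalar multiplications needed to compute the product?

Adjacent pairs: T₁T₂ = 80·32·8 = 20480; T₂T₃ = 32·8·5 = 1280; T₃T₄ = 8·5·35 = 1400; T₄T₅ = 5·35·2 = 350; T₅T₆ = 35·2·76 = 5320.
Length 3: T₁..T₃: k=1: 0+1280+80·32·5=14080; k=2: 20480+0+80·8·5=23680 → min 14080 | T₂..T₄: k=2: 0+1400+32·8·35=10360; k=3: 1280+0+32·5·35=6880 → min 6880 | T₃..T₅: k=3: 0+350+8·5·2=430; k=4: 1400+0+8·35·2=1960 → min 430 | T₄..T₆: k=4: 0+5320+5·35·76=18620; k=5: 350+0+5·2·76=1110 → min 1110.
Length 4: T₁..T₄: k=1: 0+6880+80·32·35=96480; k=2: 20480+1400+80·8·35=44280; k=3: 14080+0+80·5·35=28080 → min 28080 | T₂..T₅: k=2: 0+430+32·8·2=942; k=3: 1280+350+32·5·2=1950; k=4: 6880+0+32·35·2=9120 → min 942 | T₃..T₆: k=3: 0+1110+8·5·76=4150; k=4: 1400+5320+8·35·76=28000; k=5: 430+0+8·2·76=1646 → min 1646.
Length 5: T₁..T₅: k=1: 0+942+80·32·2=6062; k=2: 20480+430+80·8·2=22190; k=3: 14080+350+80·5·2=15230; k=4: 28080+0+80·35·2=33680 → min 6062 | T₂..T₆: k=2: 0+1646+32·8·76=21102; k=3: 1280+1110+32·5·76=14550; k=4: 6880+5320+32·35·76=97320; k=5: 942+0+32·2·76=5806 → min 5806.
Length 6: T₁..T₆: k=1: 0+5806+80·32·76=200366; k=2: 20480+1646+80·8·76=70766; k=3: 14080+1110+80·5·76=45590; k=4: 28080+5320+80·35·76=246200; k=5: 6062+0+80·2·76=18222 → min 18222.
Optimal order: ((T₁·(T₂·(T₃·(T₄·T₅))))·T₆) with cost 18222.

18222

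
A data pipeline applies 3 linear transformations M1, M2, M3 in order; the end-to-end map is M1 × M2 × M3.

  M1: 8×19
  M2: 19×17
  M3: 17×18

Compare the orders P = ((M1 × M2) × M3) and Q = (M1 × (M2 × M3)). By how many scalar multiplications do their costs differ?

3518

Order P = ((M1 × M2) × M3): (M1 × M2): 8×19 by 19×17 → 8×17, cost 8·19·17 = 2584; ((M1 × M2) × M3): 8×17 by 17×18 → 8×18, cost 8·17·18 = 2448; cumulative 5032. Total 5032.
Order Q = (M1 × (M2 × M3)): (M2 × M3): 19×17 by 17×18 → 19×18, cost 19·17·18 = 5814; (M1 × (M2 × M3)): 8×19 by 19×18 → 8×18, cost 8·19·18 = 2736; cumulative 8550. Total 8550.
Difference: |5032 − 8550| = 3518.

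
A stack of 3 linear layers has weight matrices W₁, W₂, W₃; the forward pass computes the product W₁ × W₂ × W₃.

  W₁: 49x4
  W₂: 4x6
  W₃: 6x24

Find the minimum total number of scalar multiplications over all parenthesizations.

5280

Order (W₁ × (W₂ × W₃)): (W₂ × W₃): 4×6 by 6×24 → 4×24, cost 4·6·24 = 576; (W₁ × (W₂ × W₃)): 49×4 by 4×24 → 49×24, cost 49·4·24 = 4704; cumulative 5280. Total 5280.
Order ((W₁ × W₂) × W₃): (W₁ × W₂): 49×4 by 4×6 → 49×6, cost 49·4·6 = 1176; ((W₁ × W₂) × W₃): 49×6 by 6×24 → 49×24, cost 49·6·24 = 7056; cumulative 8232. Total 8232.
Minimum: 5280.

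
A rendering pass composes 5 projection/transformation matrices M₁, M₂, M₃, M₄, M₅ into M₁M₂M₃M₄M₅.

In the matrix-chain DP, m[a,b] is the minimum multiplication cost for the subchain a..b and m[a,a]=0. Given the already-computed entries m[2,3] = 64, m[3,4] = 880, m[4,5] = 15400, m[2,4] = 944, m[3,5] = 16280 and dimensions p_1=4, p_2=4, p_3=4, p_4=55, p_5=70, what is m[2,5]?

16344

m[2,5] = min over k∈[2,4] of m[2,k]+m[k+1,5]+p_{1}·p_k·p_{5}.
k=2: 0 + 16280 + 4·4·70 = 17400; k=3: 64 + 15400 + 4·4·70 = 16584; k=4: 944 + 0 + 4·55·70 = 16344.
Minimum: 16344 at k=4.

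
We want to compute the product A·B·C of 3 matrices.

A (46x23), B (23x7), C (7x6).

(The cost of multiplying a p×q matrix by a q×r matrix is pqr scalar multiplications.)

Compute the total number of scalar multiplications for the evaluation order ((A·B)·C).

9338

(A·B): 46×23 by 23×7 → 46×7, cost 46·23·7 = 7406
((A·B)·C): 46×7 by 7×6 → 46×6, cost 46·7·6 = 1932; cumulative 9338
Total: 9338 scalar multiplications.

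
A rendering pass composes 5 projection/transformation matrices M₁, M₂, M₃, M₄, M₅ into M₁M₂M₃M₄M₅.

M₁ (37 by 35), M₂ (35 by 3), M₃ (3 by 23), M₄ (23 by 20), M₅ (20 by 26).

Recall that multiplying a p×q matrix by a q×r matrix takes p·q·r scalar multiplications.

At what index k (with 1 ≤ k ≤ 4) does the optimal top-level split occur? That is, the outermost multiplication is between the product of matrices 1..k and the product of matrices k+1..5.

Adjacent pairs: M₁M₂ = 37·35·3 = 3885; M₂M₃ = 35·3·23 = 2415; M₃M₄ = 3·23·20 = 1380; M₄M₅ = 23·20·26 = 11960.
Length 3: M₁..M₃: k=1: 0+2415+37·35·23=32200; k=2: 3885+0+37·3·23=6438 → min 6438 | M₂..M₄: k=2: 0+1380+35·3·20=3480; k=3: 2415+0+35·23·20=18515 → min 3480 | M₃..M₅: k=3: 0+11960+3·23·26=13754; k=4: 1380+0+3·20·26=2940 → min 2940.
Length 4: M₁..M₄: k=1: 0+3480+37·35·20=29380; k=2: 3885+1380+37·3·20=7485; k=3: 6438+0+37·23·20=23458 → min 7485 | M₂..M₅: k=2: 0+2940+35·3·26=5670; k=3: 2415+11960+35·23·26=35305; k=4: 3480+0+35·20·26=21680 → min 5670.
Top-level splits: k=1: (M₁..M₁)·(M₂..M₅) → 0+5670+37·35·26 = 39340; k=2: (M₁..M₂)·(M₃..M₅) → 3885+2940+37·3·26 = 9711; k=3: (M₁..M₃)·(M₄..M₅) → 6438+11960+37·23·26 = 40524; k=4: (M₁..M₄)·(M₅..M₅) → 7485+0+37·20·26 = 26725.
Best split is after M₂, i.e. k = 2.

2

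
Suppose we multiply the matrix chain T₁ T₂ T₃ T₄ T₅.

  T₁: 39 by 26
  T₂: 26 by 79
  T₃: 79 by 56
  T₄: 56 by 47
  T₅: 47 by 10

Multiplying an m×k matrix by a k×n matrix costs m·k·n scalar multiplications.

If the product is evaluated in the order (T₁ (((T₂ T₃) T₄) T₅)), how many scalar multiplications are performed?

(T₂ T₃): 26×79 by 79×56 → 26×56, cost 26·79·56 = 115024
((T₂ T₃) T₄): 26×56 by 56×47 → 26×47, cost 26·56·47 = 68432; cumulative 183456
(((T₂ T₃) T₄) T₅): 26×47 by 47×10 → 26×10, cost 26·47·10 = 12220; cumulative 195676
(T₁ (((T₂ T₃) T₄) T₅)): 39×26 by 26×10 → 39×10, cost 39·26·10 = 10140; cumulative 205816
Total: 205816 scalar multiplications.

205816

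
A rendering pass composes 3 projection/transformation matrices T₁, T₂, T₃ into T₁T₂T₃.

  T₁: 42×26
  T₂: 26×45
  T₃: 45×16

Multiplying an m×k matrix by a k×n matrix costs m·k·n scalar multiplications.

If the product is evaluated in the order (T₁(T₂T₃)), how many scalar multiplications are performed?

36192

(T₂T₃): 26×45 by 45×16 → 26×16, cost 26·45·16 = 18720
(T₁(T₂T₃)): 42×26 by 26×16 → 42×16, cost 42·26·16 = 17472; cumulative 36192
Total: 36192 scalar multiplications.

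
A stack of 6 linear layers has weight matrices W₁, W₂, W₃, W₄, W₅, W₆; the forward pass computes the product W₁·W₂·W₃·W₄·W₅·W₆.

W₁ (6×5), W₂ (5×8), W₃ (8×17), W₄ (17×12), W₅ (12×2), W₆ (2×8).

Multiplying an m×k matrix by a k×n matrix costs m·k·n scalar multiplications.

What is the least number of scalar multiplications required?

Adjacent pairs: W₁W₂ = 6·5·8 = 240; W₂W₃ = 5·8·17 = 680; W₃W₄ = 8·17·12 = 1632; W₄W₅ = 17·12·2 = 408; W₅W₆ = 12·2·8 = 192.
Length 3: W₁..W₃: k=1: 0+680+6·5·17=1190; k=2: 240+0+6·8·17=1056 → min 1056 | W₂..W₄: k=2: 0+1632+5·8·12=2112; k=3: 680+0+5·17·12=1700 → min 1700 | W₃..W₅: k=3: 0+408+8·17·2=680; k=4: 1632+0+8·12·2=1824 → min 680 | W₄..W₆: k=4: 0+192+17·12·8=1824; k=5: 408+0+17·2·8=680 → min 680.
Length 4: W₁..W₄: k=1: 0+1700+6·5·12=2060; k=2: 240+1632+6·8·12=2448; k=3: 1056+0+6·17·12=2280 → min 2060 | W₂..W₅: k=2: 0+680+5·8·2=760; k=3: 680+408+5·17·2=1258; k=4: 1700+0+5·12·2=1820 → min 760 | W₃..W₆: k=3: 0+680+8·17·8=1768; k=4: 1632+192+8·12·8=2592; k=5: 680+0+8·2·8=808 → min 808.
Length 5: W₁..W₅: k=1: 0+760+6·5·2=820; k=2: 240+680+6·8·2=1016; k=3: 1056+408+6·17·2=1668; k=4: 2060+0+6·12·2=2204 → min 820 | W₂..W₆: k=2: 0+808+5·8·8=1128; k=3: 680+680+5·17·8=2040; k=4: 1700+192+5·12·8=2372; k=5: 760+0+5·2·8=840 → min 840.
Length 6: W₁..W₆: k=1: 0+840+6·5·8=1080; k=2: 240+808+6·8·8=1432; k=3: 1056+680+6·17·8=2552; k=4: 2060+192+6·12·8=2828; k=5: 820+0+6·2·8=916 → min 916.
Optimal order: ((W₁·(W₂·(W₃·(W₄·W₅))))·W₆) with cost 916.

916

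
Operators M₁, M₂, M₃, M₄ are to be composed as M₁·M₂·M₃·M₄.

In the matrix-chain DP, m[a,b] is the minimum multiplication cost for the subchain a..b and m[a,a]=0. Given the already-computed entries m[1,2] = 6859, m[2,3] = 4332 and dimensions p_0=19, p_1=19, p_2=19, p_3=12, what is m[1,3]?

8664

m[1,3] = min over k∈[1,2] of m[1,k]+m[k+1,3]+p_{0}·p_k·p_{3}.
k=1: 0 + 4332 + 19·19·12 = 8664; k=2: 6859 + 0 + 19·19·12 = 11191.
Minimum: 8664 at k=1.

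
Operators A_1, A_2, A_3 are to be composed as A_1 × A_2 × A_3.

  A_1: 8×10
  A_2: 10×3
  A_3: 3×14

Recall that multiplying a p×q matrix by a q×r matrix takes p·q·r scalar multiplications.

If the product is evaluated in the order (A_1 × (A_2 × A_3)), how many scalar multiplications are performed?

(A_2 × A_3): 10×3 by 3×14 → 10×14, cost 10·3·14 = 420
(A_1 × (A_2 × A_3)): 8×10 by 10×14 → 8×14, cost 8·10·14 = 1120; cumulative 1540
Total: 1540 scalar multiplications.

1540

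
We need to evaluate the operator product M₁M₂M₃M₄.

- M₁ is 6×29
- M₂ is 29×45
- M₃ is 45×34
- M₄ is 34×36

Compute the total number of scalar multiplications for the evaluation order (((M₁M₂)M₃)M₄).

(M₁M₂): 6×29 by 29×45 → 6×45, cost 6·29·45 = 7830
((M₁M₂)M₃): 6×45 by 45×34 → 6×34, cost 6·45·34 = 9180; cumulative 17010
(((M₁M₂)M₃)M₄): 6×34 by 34×36 → 6×36, cost 6·34·36 = 7344; cumulative 24354
Total: 24354 scalar multiplications.

24354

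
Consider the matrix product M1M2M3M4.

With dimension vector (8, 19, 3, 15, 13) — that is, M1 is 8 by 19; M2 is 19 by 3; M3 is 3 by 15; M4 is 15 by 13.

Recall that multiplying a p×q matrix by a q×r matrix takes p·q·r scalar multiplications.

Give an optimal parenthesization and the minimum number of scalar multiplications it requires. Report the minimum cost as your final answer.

1353

Adjacent pairs: M1M2 = 8·19·3 = 456; M2M3 = 19·3·15 = 855; M3M4 = 3·15·13 = 585.
Length 3: M1..M3: k=1: 0+855+8·19·15=3135; k=2: 456+0+8·3·15=816 → min 816 | M2..M4: k=2: 0+585+19·3·13=1326; k=3: 855+0+19·15·13=4560 → min 1326.
Length 4: M1..M4: k=1: 0+1326+8·19·13=3302; k=2: 456+585+8·3·13=1353; k=3: 816+0+8·15·13=2376 → min 1353.
Optimal parenthesization: ((M1M2)(M3M4)) with cost 1353.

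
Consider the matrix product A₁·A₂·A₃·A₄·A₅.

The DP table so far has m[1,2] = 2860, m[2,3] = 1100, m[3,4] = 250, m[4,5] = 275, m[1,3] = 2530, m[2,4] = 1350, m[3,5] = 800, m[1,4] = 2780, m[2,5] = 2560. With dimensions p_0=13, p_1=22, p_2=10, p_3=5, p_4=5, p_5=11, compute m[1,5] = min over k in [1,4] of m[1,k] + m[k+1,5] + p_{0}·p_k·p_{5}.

3495

m[1,5] = min over k∈[1,4] of m[1,k]+m[k+1,5]+p_{0}·p_k·p_{5}.
k=1: 0 + 2560 + 13·22·11 = 5706; k=2: 2860 + 800 + 13·10·11 = 5090; k=3: 2530 + 275 + 13·5·11 = 3520; k=4: 2780 + 0 + 13·5·11 = 3495.
Minimum: 3495 at k=4.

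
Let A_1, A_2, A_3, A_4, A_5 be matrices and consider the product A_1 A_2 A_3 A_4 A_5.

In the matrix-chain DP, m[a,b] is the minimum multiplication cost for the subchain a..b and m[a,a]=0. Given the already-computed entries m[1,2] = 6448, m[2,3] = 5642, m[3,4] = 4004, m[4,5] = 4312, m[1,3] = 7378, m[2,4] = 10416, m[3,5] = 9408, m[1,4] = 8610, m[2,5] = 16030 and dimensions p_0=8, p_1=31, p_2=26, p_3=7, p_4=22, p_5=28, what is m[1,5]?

m[1,5] = min over k∈[1,4] of m[1,k]+m[k+1,5]+p_{0}·p_k·p_{5}.
k=1: 0 + 16030 + 8·31·28 = 22974; k=2: 6448 + 9408 + 8·26·28 = 21680; k=3: 7378 + 4312 + 8·7·28 = 13258; k=4: 8610 + 0 + 8·22·28 = 13538.
Minimum: 13258 at k=3.

13258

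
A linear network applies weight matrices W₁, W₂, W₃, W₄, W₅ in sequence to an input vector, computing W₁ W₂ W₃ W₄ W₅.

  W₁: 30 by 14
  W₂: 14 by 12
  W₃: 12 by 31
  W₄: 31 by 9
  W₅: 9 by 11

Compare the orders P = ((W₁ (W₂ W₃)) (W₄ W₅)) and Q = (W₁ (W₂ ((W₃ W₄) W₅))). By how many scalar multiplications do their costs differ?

20523

Order P = ((W₁ (W₂ W₃)) (W₄ W₅)): (W₂ W₃): 14×12 by 12×31 → 14×31, cost 14·12·31 = 5208; (W₁ (W₂ W₃)): 30×14 by 14×31 → 30×31, cost 30·14·31 = 13020; cumulative 18228; (W₄ W₅): 31×9 by 9×11 → 31×11, cost 31·9·11 = 3069; ((W₁ (W₂ W₃)) (W₄ W₅)): 30×31 by 31×11 → 30×11, cost 30·31·11 = 10230; cumulative 31527. Total 31527.
Order Q = (W₁ (W₂ ((W₃ W₄) W₅))): (W₃ W₄): 12×31 by 31×9 → 12×9, cost 12·31·9 = 3348; ((W₃ W₄) W₅): 12×9 by 9×11 → 12×11, cost 12·9·11 = 1188; cumulative 4536; (W₂ ((W₃ W₄) W₅)): 14×12 by 12×11 → 14×11, cost 14·12·11 = 1848; cumulative 6384; (W₁ (W₂ ((W₃ W₄) W₅))): 30×14 by 14×11 → 30×11, cost 30·14·11 = 4620; cumulative 11004. Total 11004.
Difference: |31527 − 11004| = 20523.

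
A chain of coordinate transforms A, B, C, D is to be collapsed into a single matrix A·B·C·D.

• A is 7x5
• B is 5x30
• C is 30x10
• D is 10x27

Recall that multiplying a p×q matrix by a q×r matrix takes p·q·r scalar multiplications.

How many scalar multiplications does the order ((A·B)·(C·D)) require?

(A·B): 7×5 by 5×30 → 7×30, cost 7·5·30 = 1050
(C·D): 30×10 by 10×27 → 30×27, cost 30·10·27 = 8100
((A·B)·(C·D)): 7×30 by 30×27 → 7×27, cost 7·30·27 = 5670; cumulative 14820
Total: 14820 scalar multiplications.

14820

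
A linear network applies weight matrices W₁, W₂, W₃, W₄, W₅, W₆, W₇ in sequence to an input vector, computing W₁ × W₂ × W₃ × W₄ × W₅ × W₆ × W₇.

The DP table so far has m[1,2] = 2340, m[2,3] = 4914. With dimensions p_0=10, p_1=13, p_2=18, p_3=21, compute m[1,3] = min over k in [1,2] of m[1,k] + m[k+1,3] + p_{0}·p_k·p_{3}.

m[1,3] = min over k∈[1,2] of m[1,k]+m[k+1,3]+p_{0}·p_k·p_{3}.
k=1: 0 + 4914 + 10·13·21 = 7644; k=2: 2340 + 0 + 10·18·21 = 6120.
Minimum: 6120 at k=2.

6120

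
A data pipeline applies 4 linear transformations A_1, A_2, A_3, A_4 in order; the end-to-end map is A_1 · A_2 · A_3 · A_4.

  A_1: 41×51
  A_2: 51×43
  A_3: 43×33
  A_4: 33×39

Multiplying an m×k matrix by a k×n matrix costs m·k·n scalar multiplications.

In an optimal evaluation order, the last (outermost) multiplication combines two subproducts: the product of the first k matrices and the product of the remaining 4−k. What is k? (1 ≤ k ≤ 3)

Adjacent pairs: A_1A_2 = 41·51·43 = 89913; A_2A_3 = 51·43·33 = 72369; A_3A_4 = 43·33·39 = 55341.
Length 3: A_1..A_3: k=1: 0+72369+41·51·33=141372; k=2: 89913+0+41·43·33=148092 → min 141372 | A_2..A_4: k=2: 0+55341+51·43·39=140868; k=3: 72369+0+51·33·39=138006 → min 138006.
Top-level splits: k=1: (A_1..A_1)·(A_2..A_4) → 0+138006+41·51·39 = 219555; k=2: (A_1..A_2)·(A_3..A_4) → 89913+55341+41·43·39 = 214011; k=3: (A_1..A_3)·(A_4..A_4) → 141372+0+41·33·39 = 194139.
Best split is after A_3, i.e. k = 3.

3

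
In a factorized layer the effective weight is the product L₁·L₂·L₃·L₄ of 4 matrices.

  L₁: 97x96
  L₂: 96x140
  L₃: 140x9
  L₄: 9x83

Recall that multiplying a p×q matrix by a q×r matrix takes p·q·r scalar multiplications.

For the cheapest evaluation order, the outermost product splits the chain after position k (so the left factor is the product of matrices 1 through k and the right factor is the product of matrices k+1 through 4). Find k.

3

Adjacent pairs: L₁L₂ = 97·96·140 = 1303680; L₂L₃ = 96·140·9 = 120960; L₃L₄ = 140·9·83 = 104580.
Length 3: L₁..L₃: k=1: 0+120960+97·96·9=204768; k=2: 1303680+0+97·140·9=1425900 → min 204768 | L₂..L₄: k=2: 0+104580+96·140·83=1220100; k=3: 120960+0+96·9·83=192672 → min 192672.
Top-level splits: k=1: (L₁..L₁)·(L₂..L₄) → 0+192672+97·96·83 = 965568; k=2: (L₁..L₂)·(L₃..L₄) → 1303680+104580+97·140·83 = 2535400; k=3: (L₁..L₃)·(L₄..L₄) → 204768+0+97·9·83 = 277227.
Best split is after L₃, i.e. k = 3.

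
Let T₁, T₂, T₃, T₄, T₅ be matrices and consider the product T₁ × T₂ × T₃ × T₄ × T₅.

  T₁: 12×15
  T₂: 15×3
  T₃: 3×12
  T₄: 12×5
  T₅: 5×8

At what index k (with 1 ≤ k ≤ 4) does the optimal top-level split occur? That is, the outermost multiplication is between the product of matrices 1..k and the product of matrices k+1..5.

2

Adjacent pairs: T₁T₂ = 12·15·3 = 540; T₂T₃ = 15·3·12 = 540; T₃T₄ = 3·12·5 = 180; T₄T₅ = 12·5·8 = 480.
Length 3: T₁..T₃: k=1: 0+540+12·15·12=2700; k=2: 540+0+12·3·12=972 → min 972 | T₂..T₄: k=2: 0+180+15·3·5=405; k=3: 540+0+15·12·5=1440 → min 405 | T₃..T₅: k=3: 0+480+3·12·8=768; k=4: 180+0+3·5·8=300 → min 300.
Length 4: T₁..T₄: k=1: 0+405+12·15·5=1305; k=2: 540+180+12·3·5=900; k=3: 972+0+12·12·5=1692 → min 900 | T₂..T₅: k=2: 0+300+15·3·8=660; k=3: 540+480+15·12·8=2460; k=4: 405+0+15·5·8=1005 → min 660.
Top-level splits: k=1: (T₁..T₁)·(T₂..T₅) → 0+660+12·15·8 = 2100; k=2: (T₁..T₂)·(T₃..T₅) → 540+300+12·3·8 = 1128; k=3: (T₁..T₃)·(T₄..T₅) → 972+480+12·12·8 = 2604; k=4: (T₁..T₄)·(T₅..T₅) → 900+0+12·5·8 = 1380.
Best split is after T₂, i.e. k = 2.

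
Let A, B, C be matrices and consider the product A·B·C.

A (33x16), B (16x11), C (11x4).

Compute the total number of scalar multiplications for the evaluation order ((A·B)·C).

(A·B): 33×16 by 16×11 → 33×11, cost 33·16·11 = 5808
((A·B)·C): 33×11 by 11×4 → 33×4, cost 33·11·4 = 1452; cumulative 7260
Total: 7260 scalar multiplications.

7260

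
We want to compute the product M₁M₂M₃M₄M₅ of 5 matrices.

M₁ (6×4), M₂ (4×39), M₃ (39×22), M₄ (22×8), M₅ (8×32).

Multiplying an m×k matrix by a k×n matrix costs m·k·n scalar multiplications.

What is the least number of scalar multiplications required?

Adjacent pairs: M₁M₂ = 6·4·39 = 936; M₂M₃ = 4·39·22 = 3432; M₃M₄ = 39·22·8 = 6864; M₄M₅ = 22·8·32 = 5632.
Length 3: M₁..M₃: k=1: 0+3432+6·4·22=3960; k=2: 936+0+6·39·22=6084 → min 3960 | M₂..M₄: k=2: 0+6864+4·39·8=8112; k=3: 3432+0+4·22·8=4136 → min 4136 | M₃..M₅: k=3: 0+5632+39·22·32=33088; k=4: 6864+0+39·8·32=16848 → min 16848.
Length 4: M₁..M₄: k=1: 0+4136+6·4·8=4328; k=2: 936+6864+6·39·8=9672; k=3: 3960+0+6·22·8=5016 → min 4328 | M₂..M₅: k=2: 0+16848+4·39·32=21840; k=3: 3432+5632+4·22·32=11880; k=4: 4136+0+4·8·32=5160 → min 5160.
Length 5: M₁..M₅: k=1: 0+5160+6·4·32=5928; k=2: 936+16848+6·39·32=25272; k=3: 3960+5632+6·22·32=13816; k=4: 4328+0+6·8·32=5864 → min 5864.
Optimal order: ((M₁((M₂M₃)M₄))M₅) with cost 5864.

5864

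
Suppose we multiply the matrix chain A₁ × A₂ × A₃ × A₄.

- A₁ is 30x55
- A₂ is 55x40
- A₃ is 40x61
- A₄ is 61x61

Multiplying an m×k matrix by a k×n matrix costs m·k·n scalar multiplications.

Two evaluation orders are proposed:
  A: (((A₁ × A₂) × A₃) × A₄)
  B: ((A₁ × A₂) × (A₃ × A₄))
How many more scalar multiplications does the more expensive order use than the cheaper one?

Order A = (((A₁ × A₂) × A₃) × A₄): (A₁ × A₂): 30×55 by 55×40 → 30×40, cost 30·55·40 = 66000; ((A₁ × A₂) × A₃): 30×40 by 40×61 → 30×61, cost 30·40·61 = 73200; cumulative 139200; (((A₁ × A₂) × A₃) × A₄): 30×61 by 61×61 → 30×61, cost 30·61·61 = 111630; cumulative 250830. Total 250830.
Order B = ((A₁ × A₂) × (A₃ × A₄)): (A₁ × A₂): 30×55 by 55×40 → 30×40, cost 30·55·40 = 66000; (A₃ × A₄): 40×61 by 61×61 → 40×61, cost 40·61·61 = 148840; ((A₁ × A₂) × (A₃ × A₄)): 30×40 by 40×61 → 30×61, cost 30·40·61 = 73200; cumulative 288040. Total 288040.
Difference: |250830 − 288040| = 37210.

37210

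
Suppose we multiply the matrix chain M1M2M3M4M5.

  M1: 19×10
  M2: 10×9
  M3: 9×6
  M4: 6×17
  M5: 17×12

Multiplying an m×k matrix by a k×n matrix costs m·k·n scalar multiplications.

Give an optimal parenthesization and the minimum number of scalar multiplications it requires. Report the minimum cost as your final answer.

4272

Adjacent pairs: M1M2 = 19·10·9 = 1710; M2M3 = 10·9·6 = 540; M3M4 = 9·6·17 = 918; M4M5 = 6·17·12 = 1224.
Length 3: M1..M3: k=1: 0+540+19·10·6=1680; k=2: 1710+0+19·9·6=2736 → min 1680 | M2..M4: k=2: 0+918+10·9·17=2448; k=3: 540+0+10·6·17=1560 → min 1560 | M3..M5: k=3: 0+1224+9·6·12=1872; k=4: 918+0+9·17·12=2754 → min 1872.
Length 4: M1..M4: k=1: 0+1560+19·10·17=4790; k=2: 1710+918+19·9·17=5535; k=3: 1680+0+19·6·17=3618 → min 3618 | M2..M5: k=2: 0+1872+10·9·12=2952; k=3: 540+1224+10·6·12=2484; k=4: 1560+0+10·17·12=3600 → min 2484.
Length 5: M1..M5: k=1: 0+2484+19·10·12=4764; k=2: 1710+1872+19·9·12=5634; k=3: 1680+1224+19·6·12=4272; k=4: 3618+0+19·17·12=7494 → min 4272.
Optimal parenthesization: ((M1(M2M3))(M4M5)) with cost 4272.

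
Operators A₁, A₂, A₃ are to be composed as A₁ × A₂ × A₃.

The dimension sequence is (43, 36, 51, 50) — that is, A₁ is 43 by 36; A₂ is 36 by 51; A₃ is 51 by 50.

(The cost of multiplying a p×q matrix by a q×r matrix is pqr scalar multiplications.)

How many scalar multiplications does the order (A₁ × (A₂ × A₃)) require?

(A₂ × A₃): 36×51 by 51×50 → 36×50, cost 36·51·50 = 91800
(A₁ × (A₂ × A₃)): 43×36 by 36×50 → 43×50, cost 43·36·50 = 77400; cumulative 169200
Total: 169200 scalar multiplications.

169200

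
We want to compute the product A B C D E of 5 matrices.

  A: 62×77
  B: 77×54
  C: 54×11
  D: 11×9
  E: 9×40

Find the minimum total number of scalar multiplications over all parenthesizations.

108054

Adjacent pairs: AB = 62·77·54 = 257796; BC = 77·54·11 = 45738; CD = 54·11·9 = 5346; DE = 11·9·40 = 3960.
Length 3: A..C: k=1: 0+45738+62·77·11=98252; k=2: 257796+0+62·54·11=294624 → min 98252 | B..D: k=2: 0+5346+77·54·9=42768; k=3: 45738+0+77·11·9=53361 → min 42768 | C..E: k=3: 0+3960+54·11·40=27720; k=4: 5346+0+54·9·40=24786 → min 24786.
Length 4: A..D: k=1: 0+42768+62·77·9=85734; k=2: 257796+5346+62·54·9=293274; k=3: 98252+0+62·11·9=104390 → min 85734 | B..E: k=2: 0+24786+77·54·40=191106; k=3: 45738+3960+77·11·40=83578; k=4: 42768+0+77·9·40=70488 → min 70488.
Length 5: A..E: k=1: 0+70488+62·77·40=261448; k=2: 257796+24786+62·54·40=416502; k=3: 98252+3960+62·11·40=129492; k=4: 85734+0+62·9·40=108054 → min 108054.
Optimal order: ((A (B (C D))) E) with cost 108054.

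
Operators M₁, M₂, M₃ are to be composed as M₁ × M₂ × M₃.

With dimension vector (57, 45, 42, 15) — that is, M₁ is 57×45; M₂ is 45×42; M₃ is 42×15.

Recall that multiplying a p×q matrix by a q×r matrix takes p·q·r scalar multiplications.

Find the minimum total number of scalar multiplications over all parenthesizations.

66825

Order (M₁ × (M₂ × M₃)): (M₂ × M₃): 45×42 by 42×15 → 45×15, cost 45·42·15 = 28350; (M₁ × (M₂ × M₃)): 57×45 by 45×15 → 57×15, cost 57·45·15 = 38475; cumulative 66825. Total 66825.
Order ((M₁ × M₂) × M₃): (M₁ × M₂): 57×45 by 45×42 → 57×42, cost 57·45·42 = 107730; ((M₁ × M₂) × M₃): 57×42 by 42×15 → 57×15, cost 57·42·15 = 35910; cumulative 143640. Total 143640.
Minimum: 66825.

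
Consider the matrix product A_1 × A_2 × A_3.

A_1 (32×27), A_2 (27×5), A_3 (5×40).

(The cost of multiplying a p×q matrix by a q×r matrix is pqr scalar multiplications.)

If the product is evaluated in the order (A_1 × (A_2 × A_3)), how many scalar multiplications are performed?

(A_2 × A_3): 27×5 by 5×40 → 27×40, cost 27·5·40 = 5400
(A_1 × (A_2 × A_3)): 32×27 by 27×40 → 32×40, cost 32·27·40 = 34560; cumulative 39960
Total: 39960 scalar multiplications.

39960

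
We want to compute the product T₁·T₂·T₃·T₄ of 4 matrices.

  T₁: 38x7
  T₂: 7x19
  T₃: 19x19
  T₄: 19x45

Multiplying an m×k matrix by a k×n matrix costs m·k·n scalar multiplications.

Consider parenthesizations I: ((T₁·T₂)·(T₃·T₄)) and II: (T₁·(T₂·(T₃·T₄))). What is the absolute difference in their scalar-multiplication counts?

19589

Order I = ((T₁·T₂)·(T₃·T₄)): (T₁·T₂): 38×7 by 7×19 → 38×19, cost 38·7·19 = 5054; (T₃·T₄): 19×19 by 19×45 → 19×45, cost 19·19·45 = 16245; ((T₁·T₂)·(T₃·T₄)): 38×19 by 19×45 → 38×45, cost 38·19·45 = 32490; cumulative 53789. Total 53789.
Order II = (T₁·(T₂·(T₃·T₄))): (T₃·T₄): 19×19 by 19×45 → 19×45, cost 19·19·45 = 16245; (T₂·(T₃·T₄)): 7×19 by 19×45 → 7×45, cost 7·19·45 = 5985; cumulative 22230; (T₁·(T₂·(T₃·T₄))): 38×7 by 7×45 → 38×45, cost 38·7·45 = 11970; cumulative 34200. Total 34200.
Difference: |53789 − 34200| = 19589.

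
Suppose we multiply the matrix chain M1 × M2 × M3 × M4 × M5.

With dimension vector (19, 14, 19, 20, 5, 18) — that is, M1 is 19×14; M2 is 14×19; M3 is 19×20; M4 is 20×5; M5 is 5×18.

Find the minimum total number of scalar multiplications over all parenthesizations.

6270

Adjacent pairs: M1M2 = 19·14·19 = 5054; M2M3 = 14·19·20 = 5320; M3M4 = 19·20·5 = 1900; M4M5 = 20·5·18 = 1800.
Length 3: M1..M3: k=1: 0+5320+19·14·20=10640; k=2: 5054+0+19·19·20=12274 → min 10640 | M2..M4: k=2: 0+1900+14·19·5=3230; k=3: 5320+0+14·20·5=6720 → min 3230 | M3..M5: k=3: 0+1800+19·20·18=8640; k=4: 1900+0+19·5·18=3610 → min 3610.
Length 4: M1..M4: k=1: 0+3230+19·14·5=4560; k=2: 5054+1900+19·19·5=8759; k=3: 10640+0+19·20·5=12540 → min 4560 | M2..M5: k=2: 0+3610+14·19·18=8398; k=3: 5320+1800+14·20·18=12160; k=4: 3230+0+14·5·18=4490 → min 4490.
Length 5: M1..M5: k=1: 0+4490+19·14·18=9278; k=2: 5054+3610+19·19·18=15162; k=3: 10640+1800+19·20·18=19280; k=4: 4560+0+19·5·18=6270 → min 6270.
Optimal order: ((M1 × (M2 × (M3 × M4))) × M5) with cost 6270.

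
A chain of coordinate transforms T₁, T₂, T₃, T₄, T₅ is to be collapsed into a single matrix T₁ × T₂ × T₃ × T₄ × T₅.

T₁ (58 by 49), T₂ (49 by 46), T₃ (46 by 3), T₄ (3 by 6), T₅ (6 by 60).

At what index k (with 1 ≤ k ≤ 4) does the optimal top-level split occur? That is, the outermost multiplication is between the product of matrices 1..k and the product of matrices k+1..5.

3

Adjacent pairs: T₁T₂ = 58·49·46 = 130732; T₂T₃ = 49·46·3 = 6762; T₃T₄ = 46·3·6 = 828; T₄T₅ = 3·6·60 = 1080.
Length 3: T₁..T₃: k=1: 0+6762+58·49·3=15288; k=2: 130732+0+58·46·3=138736 → min 15288 | T₂..T₄: k=2: 0+828+49·46·6=14352; k=3: 6762+0+49·3·6=7644 → min 7644 | T₃..T₅: k=3: 0+1080+46·3·60=9360; k=4: 828+0+46·6·60=17388 → min 9360.
Length 4: T₁..T₄: k=1: 0+7644+58·49·6=24696; k=2: 130732+828+58·46·6=147568; k=3: 15288+0+58·3·6=16332 → min 16332 | T₂..T₅: k=2: 0+9360+49·46·60=144600; k=3: 6762+1080+49·3·60=16662; k=4: 7644+0+49·6·60=25284 → min 16662.
Top-level splits: k=1: (T₁..T₁)·(T₂..T₅) → 0+16662+58·49·60 = 187182; k=2: (T₁..T₂)·(T₃..T₅) → 130732+9360+58·46·60 = 300172; k=3: (T₁..T₃)·(T₄..T₅) → 15288+1080+58·3·60 = 26808; k=4: (T₁..T₄)·(T₅..T₅) → 16332+0+58·6·60 = 37212.
Best split is after T₃, i.e. k = 3.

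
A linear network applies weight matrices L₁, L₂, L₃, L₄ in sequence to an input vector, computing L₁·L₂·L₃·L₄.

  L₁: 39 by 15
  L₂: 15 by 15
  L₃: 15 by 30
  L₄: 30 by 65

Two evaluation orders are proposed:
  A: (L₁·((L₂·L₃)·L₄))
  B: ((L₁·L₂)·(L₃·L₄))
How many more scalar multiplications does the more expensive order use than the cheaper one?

2025

Order A = (L₁·((L₂·L₃)·L₄)): (L₂·L₃): 15×15 by 15×30 → 15×30, cost 15·15·30 = 6750; ((L₂·L₃)·L₄): 15×30 by 30×65 → 15×65, cost 15·30·65 = 29250; cumulative 36000; (L₁·((L₂·L₃)·L₄)): 39×15 by 15×65 → 39×65, cost 39·15·65 = 38025; cumulative 74025. Total 74025.
Order B = ((L₁·L₂)·(L₃·L₄)): (L₁·L₂): 39×15 by 15×15 → 39×15, cost 39·15·15 = 8775; (L₃·L₄): 15×30 by 30×65 → 15×65, cost 15·30·65 = 29250; ((L₁·L₂)·(L₃·L₄)): 39×15 by 15×65 → 39×65, cost 39·15·65 = 38025; cumulative 76050. Total 76050.
Difference: |74025 − 76050| = 2025.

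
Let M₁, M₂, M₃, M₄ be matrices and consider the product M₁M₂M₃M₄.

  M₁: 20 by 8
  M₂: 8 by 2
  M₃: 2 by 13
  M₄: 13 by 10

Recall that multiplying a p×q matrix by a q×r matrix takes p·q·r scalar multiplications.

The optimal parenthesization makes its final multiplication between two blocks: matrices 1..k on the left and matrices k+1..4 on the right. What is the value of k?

2

Adjacent pairs: M₁M₂ = 20·8·2 = 320; M₂M₃ = 8·2·13 = 208; M₃M₄ = 2·13·10 = 260.
Length 3: M₁..M₃: k=1: 0+208+20·8·13=2288; k=2: 320+0+20·2·13=840 → min 840 | M₂..M₄: k=2: 0+260+8·2·10=420; k=3: 208+0+8·13·10=1248 → min 420.
Top-level splits: k=1: (M₁..M₁)·(M₂..M₄) → 0+420+20·8·10 = 2020; k=2: (M₁..M₂)·(M₃..M₄) → 320+260+20·2·10 = 980; k=3: (M₁..M₃)·(M₄..M₄) → 840+0+20·13·10 = 3440.
Best split is after M₂, i.e. k = 2.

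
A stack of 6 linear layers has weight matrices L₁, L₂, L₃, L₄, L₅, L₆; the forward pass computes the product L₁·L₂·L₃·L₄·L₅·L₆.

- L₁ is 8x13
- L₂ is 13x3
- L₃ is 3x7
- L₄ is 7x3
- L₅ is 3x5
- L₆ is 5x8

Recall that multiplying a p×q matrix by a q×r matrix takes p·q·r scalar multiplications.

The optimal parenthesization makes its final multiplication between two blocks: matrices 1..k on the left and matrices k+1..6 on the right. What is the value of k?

2

Adjacent pairs: L₁L₂ = 8·13·3 = 312; L₂L₃ = 13·3·7 = 273; L₃L₄ = 3·7·3 = 63; L₄L₅ = 7·3·5 = 105; L₅L₆ = 3·5·8 = 120.
Length 3: L₁..L₃: k=1: 0+273+8·13·7=1001; k=2: 312+0+8·3·7=480 → min 480 | L₂..L₄: k=2: 0+63+13·3·3=180; k=3: 273+0+13·7·3=546 → min 180 | L₃..L₅: k=3: 0+105+3·7·5=210; k=4: 63+0+3·3·5=108 → min 108 | L₄..L₆: k=4: 0+120+7·3·8=288; k=5: 105+0+7·5·8=385 → min 288.
Length 4: L₁..L₄: k=1: 0+180+8·13·3=492; k=2: 312+63+8·3·3=447; k=3: 480+0+8·7·3=648 → min 447 | L₂..L₅: k=2: 0+108+13·3·5=303; k=3: 273+105+13·7·5=833; k=4: 180+0+13·3·5=375 → min 303 | L₃..L₆: k=3: 0+288+3·7·8=456; k=4: 63+120+3·3·8=255; k=5: 108+0+3·5·8=228 → min 228.
Length 5: L₁..L₅: k=1: 0+303+8·13·5=823; k=2: 312+108+8·3·5=540; k=3: 480+105+8·7·5=865; k=4: 447+0+8·3·5=567 → min 540 | L₂..L₆: k=2: 0+228+13·3·8=540; k=3: 273+288+13·7·8=1289; k=4: 180+120+13·3·8=612; k=5: 303+0+13·5·8=823 → min 540.
Top-level splits: k=1: (L₁..L₁)·(L₂..L₆) → 0+540+8·13·8 = 1372; k=2: (L₁..L₂)·(L₃..L₆) → 312+228+8·3·8 = 732; k=3: (L₁..L₃)·(L₄..L₆) → 480+288+8·7·8 = 1216; k=4: (L₁..L₄)·(L₅..L₆) → 447+120+8·3·8 = 759; k=5: (L₁..L₅)·(L₆..L₆) → 540+0+8·5·8 = 860.
Best split is after L₂, i.e. k = 2.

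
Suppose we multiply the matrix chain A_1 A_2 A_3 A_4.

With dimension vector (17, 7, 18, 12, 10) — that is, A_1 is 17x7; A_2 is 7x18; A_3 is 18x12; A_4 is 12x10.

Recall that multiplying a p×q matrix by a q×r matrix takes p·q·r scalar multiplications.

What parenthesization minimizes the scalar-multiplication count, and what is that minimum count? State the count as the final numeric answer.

Adjacent pairs: A_1A_2 = 17·7·18 = 2142; A_2A_3 = 7·18·12 = 1512; A_3A_4 = 18·12·10 = 2160.
Length 3: A_1..A_3: k=1: 0+1512+17·7·12=2940; k=2: 2142+0+17·18·12=5814 → min 2940 | A_2..A_4: k=2: 0+2160+7·18·10=3420; k=3: 1512+0+7·12·10=2352 → min 2352.
Length 4: A_1..A_4: k=1: 0+2352+17·7·10=3542; k=2: 2142+2160+17·18·10=7362; k=3: 2940+0+17·12·10=4980 → min 3542.
Optimal parenthesization: (A_1 ((A_2 A_3) A_4)) with cost 3542.

3542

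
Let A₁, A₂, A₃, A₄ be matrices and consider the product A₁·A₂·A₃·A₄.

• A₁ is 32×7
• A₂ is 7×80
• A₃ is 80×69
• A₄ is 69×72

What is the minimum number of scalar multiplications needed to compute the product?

Adjacent pairs: A₁A₂ = 32·7·80 = 17920; A₂A₃ = 7·80·69 = 38640; A₃A₄ = 80·69·72 = 397440.
Length 3: A₁..A₃: k=1: 0+38640+32·7·69=54096; k=2: 17920+0+32·80·69=194560 → min 54096 | A₂..A₄: k=2: 0+397440+7·80·72=437760; k=3: 38640+0+7·69·72=73416 → min 73416.
Length 4: A₁..A₄: k=1: 0+73416+32·7·72=89544; k=2: 17920+397440+32·80·72=599680; k=3: 54096+0+32·69·72=213072 → min 89544.
Optimal order: (A₁·((A₂·A₃)·A₄)) with cost 89544.

89544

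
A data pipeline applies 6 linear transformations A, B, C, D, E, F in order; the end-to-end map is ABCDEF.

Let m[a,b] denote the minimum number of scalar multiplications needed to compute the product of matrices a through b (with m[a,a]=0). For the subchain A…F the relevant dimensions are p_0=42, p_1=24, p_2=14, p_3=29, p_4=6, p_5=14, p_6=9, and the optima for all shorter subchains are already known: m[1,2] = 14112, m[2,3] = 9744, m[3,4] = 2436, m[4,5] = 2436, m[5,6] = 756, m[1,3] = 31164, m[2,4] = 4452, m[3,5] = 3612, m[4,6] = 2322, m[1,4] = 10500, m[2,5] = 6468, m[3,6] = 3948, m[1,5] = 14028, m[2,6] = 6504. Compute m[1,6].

m[1,6] = min over k∈[1,5] of m[1,k]+m[k+1,6]+p_{0}·p_k·p_{6}.
k=1: 0 + 6504 + 42·24·9 = 15576; k=2: 14112 + 3948 + 42·14·9 = 23352; k=3: 31164 + 2322 + 42·29·9 = 44448; k=4: 10500 + 756 + 42·6·9 = 13524; k=5: 14028 + 0 + 42·14·9 = 19320.
Minimum: 13524 at k=4.

13524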